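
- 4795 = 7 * ( -685 )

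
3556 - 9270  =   - 5714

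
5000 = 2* 2500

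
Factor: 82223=82223^1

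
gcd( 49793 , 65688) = 17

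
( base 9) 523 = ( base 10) 426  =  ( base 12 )2B6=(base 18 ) 15c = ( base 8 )652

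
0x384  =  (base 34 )qg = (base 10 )900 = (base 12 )630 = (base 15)400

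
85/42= 2 + 1/42 =2.02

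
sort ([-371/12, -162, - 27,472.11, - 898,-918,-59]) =[ - 918,-898, - 162,-59  , -371/12,  -  27,472.11]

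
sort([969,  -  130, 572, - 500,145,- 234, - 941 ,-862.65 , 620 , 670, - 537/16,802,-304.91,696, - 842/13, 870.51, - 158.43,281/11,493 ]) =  [ - 941, - 862.65, - 500, -304.91,  -  234, - 158.43, - 130,-842/13, - 537/16, 281/11, 145 , 493,572,620,  670,  696 , 802, 870.51,  969]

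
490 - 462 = 28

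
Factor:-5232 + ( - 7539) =-12771 = - 3^3*11^1*43^1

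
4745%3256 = 1489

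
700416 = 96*7296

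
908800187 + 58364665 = 967164852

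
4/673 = 4/673 = 0.01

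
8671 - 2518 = 6153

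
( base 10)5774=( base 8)13216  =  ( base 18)hee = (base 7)22556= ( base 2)1011010001110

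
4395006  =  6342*693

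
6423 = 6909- 486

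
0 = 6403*0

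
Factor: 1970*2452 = 2^3*5^1  *197^1*613^1 = 4830440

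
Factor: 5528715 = 3^1*5^1*19^2*1021^1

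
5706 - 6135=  - 429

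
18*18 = 324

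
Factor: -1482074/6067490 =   -  67367/275795 = -5^( - 1)  *13^(- 1)*23^1*29^1 * 101^1 *4243^( - 1)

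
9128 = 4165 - - 4963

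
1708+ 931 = 2639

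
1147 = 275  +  872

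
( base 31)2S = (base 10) 90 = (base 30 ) 30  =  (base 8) 132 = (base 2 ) 1011010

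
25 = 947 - 922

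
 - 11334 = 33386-44720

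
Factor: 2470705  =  5^1*494141^1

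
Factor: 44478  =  2^1* 3^2*7^1*353^1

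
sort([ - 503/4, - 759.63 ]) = [ - 759.63,- 503/4 ] 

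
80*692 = 55360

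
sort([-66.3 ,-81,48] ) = [ - 81, - 66.3,48 ]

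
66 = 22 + 44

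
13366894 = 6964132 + 6402762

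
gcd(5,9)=1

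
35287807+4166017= 39453824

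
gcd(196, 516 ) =4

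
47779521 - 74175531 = -26396010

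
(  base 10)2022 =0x7e6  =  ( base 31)237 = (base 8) 3746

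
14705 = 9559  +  5146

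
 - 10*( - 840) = 8400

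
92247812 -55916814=36330998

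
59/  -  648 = - 1+589/648 = - 0.09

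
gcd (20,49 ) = 1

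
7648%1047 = 319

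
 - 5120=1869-6989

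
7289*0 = 0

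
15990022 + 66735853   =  82725875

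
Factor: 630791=7^1*97^1*929^1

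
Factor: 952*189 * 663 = 119292264  =  2^3*3^4*7^2*13^1*17^2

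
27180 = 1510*18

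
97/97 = 1 = 1.00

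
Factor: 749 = 7^1*107^1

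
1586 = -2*(  -  793)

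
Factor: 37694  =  2^1 * 47^1*401^1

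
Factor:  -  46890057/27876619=-3^1*1697^( - 1) * 16427^( - 1)  *15630019^1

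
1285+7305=8590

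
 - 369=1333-1702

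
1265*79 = 99935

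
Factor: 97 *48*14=65184 = 2^5*3^1*7^1 * 97^1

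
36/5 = 7 + 1/5 = 7.20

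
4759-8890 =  - 4131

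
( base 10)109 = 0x6d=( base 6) 301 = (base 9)131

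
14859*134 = 1991106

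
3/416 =3/416 =0.01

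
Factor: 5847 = 3^1 * 1949^1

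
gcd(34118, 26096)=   14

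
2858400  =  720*3970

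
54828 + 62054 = 116882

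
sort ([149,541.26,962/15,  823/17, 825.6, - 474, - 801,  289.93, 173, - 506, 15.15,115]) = [ - 801, - 506, - 474, 15.15 , 823/17,962/15 , 115, 149,173,289.93,541.26,825.6 ]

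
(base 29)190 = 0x44e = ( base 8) 2116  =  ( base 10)1102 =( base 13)66A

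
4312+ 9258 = 13570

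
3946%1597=752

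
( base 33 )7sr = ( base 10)8574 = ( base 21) J96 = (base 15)2819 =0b10000101111110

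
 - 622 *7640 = - 4752080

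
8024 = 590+7434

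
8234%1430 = 1084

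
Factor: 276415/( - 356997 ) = -3^(-1) * 5^1*59^1*127^( - 1) = - 295/381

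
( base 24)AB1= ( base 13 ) 2986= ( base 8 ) 13611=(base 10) 6025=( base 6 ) 43521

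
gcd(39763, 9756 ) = 1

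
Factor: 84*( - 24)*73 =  - 147168 = - 2^5 * 3^2*7^1*73^1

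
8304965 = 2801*2965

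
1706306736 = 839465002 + 866841734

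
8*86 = 688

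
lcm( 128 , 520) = 8320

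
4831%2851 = 1980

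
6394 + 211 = 6605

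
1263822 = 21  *60182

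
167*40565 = 6774355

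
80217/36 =8913/4=   2228.25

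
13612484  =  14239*956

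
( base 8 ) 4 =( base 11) 4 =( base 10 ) 4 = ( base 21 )4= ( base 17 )4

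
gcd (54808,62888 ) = 8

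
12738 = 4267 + 8471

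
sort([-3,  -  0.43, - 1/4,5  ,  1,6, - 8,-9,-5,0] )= [-9,  -  8, - 5,-3,-0.43,-1/4 , 0,1,5, 6] 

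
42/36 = 7/6 = 1.17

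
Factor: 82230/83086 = 3^1*5^1 * 2741^1*41543^(-1) = 41115/41543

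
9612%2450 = 2262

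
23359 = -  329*(-71 )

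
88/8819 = 88/8819= 0.01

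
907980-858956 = 49024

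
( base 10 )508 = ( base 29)hf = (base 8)774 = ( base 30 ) gs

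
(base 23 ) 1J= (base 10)42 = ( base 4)222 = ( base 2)101010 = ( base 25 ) 1h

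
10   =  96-86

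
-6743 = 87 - 6830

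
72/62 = 1 + 5/31 = 1.16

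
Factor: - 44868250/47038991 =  - 2^1*5^3*7^1*61^( - 1 )  *71^(-1)*10861^( - 1 )*25639^1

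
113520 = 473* 240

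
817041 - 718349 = 98692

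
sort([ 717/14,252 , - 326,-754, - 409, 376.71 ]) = [ - 754, - 409, - 326,717/14,252,376.71]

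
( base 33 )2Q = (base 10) 92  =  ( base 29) 35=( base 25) 3h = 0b1011100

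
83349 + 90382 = 173731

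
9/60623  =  9/60623=0.00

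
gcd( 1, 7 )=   1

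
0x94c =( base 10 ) 2380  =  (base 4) 211030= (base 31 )2eo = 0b100101001100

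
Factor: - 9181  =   - 9181^1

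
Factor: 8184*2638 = 21589392 = 2^4*3^1*11^1 * 31^1*1319^1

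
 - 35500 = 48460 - 83960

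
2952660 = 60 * 49211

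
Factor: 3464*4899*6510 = 110475585360 = 2^4*3^2*5^1*7^1  *  23^1 * 31^1 * 71^1*433^1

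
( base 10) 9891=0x26A3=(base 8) 23243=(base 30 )atl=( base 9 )14510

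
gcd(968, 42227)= 1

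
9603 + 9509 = 19112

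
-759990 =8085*( - 94 ) 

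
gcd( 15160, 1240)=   40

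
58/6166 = 29/3083=   0.01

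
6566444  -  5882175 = 684269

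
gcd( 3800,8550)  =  950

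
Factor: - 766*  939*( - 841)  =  2^1*3^1 * 29^2 * 313^1 * 383^1 = 604909434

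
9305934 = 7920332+1385602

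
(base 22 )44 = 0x5C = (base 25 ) 3h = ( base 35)2M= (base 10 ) 92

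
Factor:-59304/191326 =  - 84/271=-  2^2*3^1 * 7^1*271^( - 1 )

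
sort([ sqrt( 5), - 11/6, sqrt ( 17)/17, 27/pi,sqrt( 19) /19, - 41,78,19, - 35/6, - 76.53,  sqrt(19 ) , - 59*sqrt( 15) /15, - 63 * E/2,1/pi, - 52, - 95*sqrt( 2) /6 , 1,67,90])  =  [ - 63*E/2, - 76.53, - 52, - 41, - 95*sqrt( 2) /6,-59*sqrt( 15)/15, - 35/6, - 11/6 , sqrt(19 ) /19,  sqrt( 17 ) /17, 1/pi, 1,sqrt(5),sqrt( 19 ),  27/pi,19,67,78,90]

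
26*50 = 1300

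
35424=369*96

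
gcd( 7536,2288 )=16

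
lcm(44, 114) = 2508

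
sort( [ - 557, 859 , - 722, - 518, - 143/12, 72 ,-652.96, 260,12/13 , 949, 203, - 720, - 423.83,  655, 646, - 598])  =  [ -722, - 720, - 652.96, - 598, - 557, - 518, - 423.83, - 143/12, 12/13,72,203 , 260,646,655 , 859, 949 ]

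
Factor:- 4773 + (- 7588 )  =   - 12361 = - 47^1*263^1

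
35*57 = 1995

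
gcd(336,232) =8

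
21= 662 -641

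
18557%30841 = 18557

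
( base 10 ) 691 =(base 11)579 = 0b1010110011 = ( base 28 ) OJ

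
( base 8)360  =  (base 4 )3300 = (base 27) 8O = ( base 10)240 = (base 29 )88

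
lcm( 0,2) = 0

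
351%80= 31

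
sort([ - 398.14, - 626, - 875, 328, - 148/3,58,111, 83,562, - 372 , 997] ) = [-875, - 626, - 398.14,  -  372, - 148/3, 58,83,111,328, 562, 997 ]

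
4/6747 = 4/6747=0.00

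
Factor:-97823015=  - 5^1*17^1* 67^1*89^1*193^1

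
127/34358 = 127/34358 = 0.00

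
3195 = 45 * 71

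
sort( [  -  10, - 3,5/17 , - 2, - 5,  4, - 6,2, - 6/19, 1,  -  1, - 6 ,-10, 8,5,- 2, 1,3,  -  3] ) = [- 10, - 10, - 6, - 6, - 5 , - 3,-3,-2, - 2, - 1,  -  6/19, 5/17, 1,1, 2, 3, 4, 5, 8 ] 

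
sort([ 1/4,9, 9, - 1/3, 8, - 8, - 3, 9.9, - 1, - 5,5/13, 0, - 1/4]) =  [ - 8,  -  5, - 3,-1, - 1/3, - 1/4,0,1/4,5/13, 8, 9, 9, 9.9 ]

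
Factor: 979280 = 2^4*5^1*12241^1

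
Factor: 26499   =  3^1* 11^2 *73^1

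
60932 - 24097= 36835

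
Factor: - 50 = -2^1 * 5^2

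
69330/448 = 154+169/224 = 154.75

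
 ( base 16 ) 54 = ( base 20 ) 44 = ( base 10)84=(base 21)40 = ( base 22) 3I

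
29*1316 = 38164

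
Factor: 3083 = 3083^1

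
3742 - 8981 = - 5239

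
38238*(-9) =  -344142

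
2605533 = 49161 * 53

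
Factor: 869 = 11^1*79^1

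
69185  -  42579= 26606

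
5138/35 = 734/5 = 146.80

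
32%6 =2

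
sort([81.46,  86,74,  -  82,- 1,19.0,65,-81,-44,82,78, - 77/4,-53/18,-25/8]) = [ - 82,-81,-44, - 77/4,-25/8,-53/18, - 1, 19.0,65, 74, 78 , 81.46 , 82 , 86 ]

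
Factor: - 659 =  - 659^1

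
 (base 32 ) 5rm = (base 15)1ba6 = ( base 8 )13566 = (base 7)23340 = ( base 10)6006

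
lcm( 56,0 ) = 0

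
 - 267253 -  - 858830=591577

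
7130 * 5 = 35650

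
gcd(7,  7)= 7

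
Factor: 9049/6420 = 2^( - 2) * 3^( - 1 )*5^( - 1) * 107^( - 1)* 9049^1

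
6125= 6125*1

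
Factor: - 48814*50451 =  - 2462715114 =- 2^1*3^1*67^1*251^1  *24407^1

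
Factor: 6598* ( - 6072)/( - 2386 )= 2^3*3^1*  11^1*23^1*1193^ ( - 1)*3299^1 = 20031528/1193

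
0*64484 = 0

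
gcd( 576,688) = 16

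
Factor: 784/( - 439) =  - 2^4 * 7^2*439^( - 1) 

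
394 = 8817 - 8423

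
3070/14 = 219 + 2/7 = 219.29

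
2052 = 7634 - 5582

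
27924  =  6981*4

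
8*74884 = 599072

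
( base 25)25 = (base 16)37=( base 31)1O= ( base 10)55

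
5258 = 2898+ 2360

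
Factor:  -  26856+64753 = 37897^1 = 37897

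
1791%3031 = 1791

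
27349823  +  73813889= 101163712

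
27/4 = 6 + 3/4 = 6.75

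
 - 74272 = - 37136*2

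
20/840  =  1/42 = 0.02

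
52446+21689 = 74135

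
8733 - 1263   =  7470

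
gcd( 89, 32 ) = 1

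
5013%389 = 345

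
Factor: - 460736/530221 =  - 2^6*23^1 * 313^1*379^( - 1)*1399^ ( -1)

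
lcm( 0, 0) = 0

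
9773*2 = 19546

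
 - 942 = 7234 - 8176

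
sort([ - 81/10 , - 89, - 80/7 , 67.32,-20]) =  [ - 89, - 20, - 80/7,- 81/10,67.32] 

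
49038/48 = 8173/8 = 1021.62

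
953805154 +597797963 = 1551603117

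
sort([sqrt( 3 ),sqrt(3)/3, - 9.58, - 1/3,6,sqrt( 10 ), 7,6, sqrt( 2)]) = [ - 9.58, - 1/3,sqrt( 3 ) /3,sqrt(2 ),sqrt( 3 ),sqrt( 10 ),6 , 6,7 ] 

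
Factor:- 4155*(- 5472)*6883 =2^5*3^3 *5^1*19^1*277^1*6883^1  =  156492989280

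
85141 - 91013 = - 5872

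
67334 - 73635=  - 6301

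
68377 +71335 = 139712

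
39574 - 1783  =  37791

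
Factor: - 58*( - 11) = 2^1*11^1 * 29^1 = 638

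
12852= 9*1428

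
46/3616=23/1808 = 0.01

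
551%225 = 101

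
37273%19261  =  18012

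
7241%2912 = 1417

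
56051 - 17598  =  38453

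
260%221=39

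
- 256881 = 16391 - 273272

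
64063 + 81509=145572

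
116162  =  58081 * 2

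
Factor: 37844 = 2^2 * 9461^1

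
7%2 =1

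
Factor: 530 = 2^1  *  5^1*53^1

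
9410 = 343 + 9067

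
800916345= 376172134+424744211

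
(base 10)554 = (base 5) 4204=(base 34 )ga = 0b1000101010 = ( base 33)gq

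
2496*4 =9984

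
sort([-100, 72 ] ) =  [ - 100, 72]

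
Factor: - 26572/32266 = - 14/17 =- 2^1*7^1*17^( - 1 ) 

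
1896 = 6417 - 4521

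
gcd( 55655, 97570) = 5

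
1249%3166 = 1249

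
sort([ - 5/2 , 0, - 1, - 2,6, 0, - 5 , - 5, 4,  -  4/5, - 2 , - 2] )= [ - 5, - 5, - 5/2 , - 2, - 2,-2,-1, - 4/5, 0 , 0,4,6 ] 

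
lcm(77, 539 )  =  539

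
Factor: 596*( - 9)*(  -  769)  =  2^2 * 3^2*149^1*769^1  =  4124916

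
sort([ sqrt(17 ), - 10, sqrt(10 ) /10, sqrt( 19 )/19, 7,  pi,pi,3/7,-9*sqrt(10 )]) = [-9* sqrt( 10), - 10, sqrt( 19 )/19, sqrt( 10) /10, 3/7, pi, pi, sqrt(17),  7]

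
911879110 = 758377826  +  153501284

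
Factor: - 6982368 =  - 2^5 * 3^1*72733^1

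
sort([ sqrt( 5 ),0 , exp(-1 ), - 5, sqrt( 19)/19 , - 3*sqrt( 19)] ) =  [ - 3*sqrt( 19), - 5 , 0,sqrt (19 ) /19,exp (-1 ),sqrt(5 )]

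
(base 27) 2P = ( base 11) 72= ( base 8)117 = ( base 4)1033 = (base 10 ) 79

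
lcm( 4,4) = 4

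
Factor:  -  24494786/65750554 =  - 12247393/32875277 = -37^( - 1 ) * 211^(-1)*1597^1*4211^( - 1 ) * 7669^1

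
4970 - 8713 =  - 3743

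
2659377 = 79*33663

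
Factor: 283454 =2^1*239^1*593^1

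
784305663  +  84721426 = 869027089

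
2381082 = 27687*86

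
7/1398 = 7/1398 = 0.01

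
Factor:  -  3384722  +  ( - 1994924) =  - 5379646 = -2^1*131^1*20533^1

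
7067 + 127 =7194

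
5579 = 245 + 5334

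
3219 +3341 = 6560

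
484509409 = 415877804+68631605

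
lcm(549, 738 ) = 45018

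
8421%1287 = 699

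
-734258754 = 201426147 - 935684901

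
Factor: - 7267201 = -53^1*137117^1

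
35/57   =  35/57  =  0.61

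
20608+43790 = 64398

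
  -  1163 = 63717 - 64880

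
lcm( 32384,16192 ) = 32384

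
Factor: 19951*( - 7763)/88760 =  - 2^( - 3 ) * 5^(-1 )*71^1 * 281^1*317^( - 1 ) * 1109^1 = - 22125659/12680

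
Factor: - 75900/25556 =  -18975/6389=-3^1 * 5^2*11^1*23^1*6389^( - 1)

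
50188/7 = 7169+ 5/7 = 7169.71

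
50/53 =50/53 = 0.94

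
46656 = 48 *972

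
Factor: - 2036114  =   - 2^1 * 1018057^1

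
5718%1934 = 1850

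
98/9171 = 98/9171= 0.01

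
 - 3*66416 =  - 199248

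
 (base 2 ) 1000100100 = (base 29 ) IQ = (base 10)548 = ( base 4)20210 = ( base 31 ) HL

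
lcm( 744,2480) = 7440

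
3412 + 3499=6911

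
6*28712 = 172272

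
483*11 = 5313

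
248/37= 248/37 = 6.70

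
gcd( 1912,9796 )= 4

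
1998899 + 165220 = 2164119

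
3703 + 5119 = 8822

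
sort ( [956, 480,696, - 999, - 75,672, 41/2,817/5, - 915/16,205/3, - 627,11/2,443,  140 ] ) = [ - 999, - 627, - 75, - 915/16,11/2, 41/2, 205/3,140,817/5,  443, 480,672,696 , 956 ]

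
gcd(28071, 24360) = 3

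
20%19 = 1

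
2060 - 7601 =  - 5541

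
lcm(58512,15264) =351072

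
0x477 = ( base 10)1143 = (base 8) 2167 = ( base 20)2h3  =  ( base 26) 1hp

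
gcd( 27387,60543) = 9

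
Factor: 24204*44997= 1089107388 = 2^2*3^2*53^1 * 283^1*2017^1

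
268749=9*29861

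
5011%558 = 547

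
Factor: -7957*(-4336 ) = 34501552 = 2^4*73^1*109^1*271^1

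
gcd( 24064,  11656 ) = 376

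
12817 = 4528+8289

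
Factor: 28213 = 89^1 * 317^1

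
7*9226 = 64582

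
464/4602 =232/2301 = 0.10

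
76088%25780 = 24528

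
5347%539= 496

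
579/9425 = 579/9425 = 0.06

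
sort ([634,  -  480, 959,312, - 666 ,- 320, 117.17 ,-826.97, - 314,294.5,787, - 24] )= [ - 826.97,-666, - 480, - 320, - 314 ,-24, 117.17,  294.5,312,634, 787,959]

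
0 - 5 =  - 5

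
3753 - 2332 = 1421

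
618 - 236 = 382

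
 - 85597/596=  - 85597/596 = -143.62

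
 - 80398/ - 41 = 1960 +38/41 = 1960.93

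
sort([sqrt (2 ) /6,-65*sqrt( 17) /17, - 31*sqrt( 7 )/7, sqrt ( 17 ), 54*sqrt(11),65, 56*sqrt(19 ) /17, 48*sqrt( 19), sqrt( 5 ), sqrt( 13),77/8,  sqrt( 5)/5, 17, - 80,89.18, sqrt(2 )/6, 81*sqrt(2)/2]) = [ - 80, - 65*sqrt(17) /17,-31*sqrt( 7) /7, sqrt(2)/6,sqrt( 2) /6,sqrt( 5) /5, sqrt( 5), sqrt (13 ) , sqrt( 17), 77/8, 56*sqrt( 19)/17, 17,81  *sqrt(2 )/2,  65, 89.18, 54*sqrt(11 ), 48*sqrt (19 ) ]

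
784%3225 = 784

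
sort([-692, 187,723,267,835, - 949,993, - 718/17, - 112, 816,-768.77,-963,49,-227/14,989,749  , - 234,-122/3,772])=[-963, - 949, -768.77,-692, - 234,  -  112,-718/17, - 122/3, - 227/14,  49, 187, 267,723, 749,772,816,835 , 989,  993 ]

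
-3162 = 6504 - 9666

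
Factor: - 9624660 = - 2^2*3^1*5^1*47^1*3413^1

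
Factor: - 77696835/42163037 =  - 3^1*5^1*7^ ( - 1 )*53^(-1 )*109^1*47521^1 * 113647^(-1 )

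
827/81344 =827/81344 = 0.01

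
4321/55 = 78 + 31/55 = 78.56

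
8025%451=358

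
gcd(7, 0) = 7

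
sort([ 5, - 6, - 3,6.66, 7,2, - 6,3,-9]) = [ - 9, - 6, -6, - 3,2 , 3, 5, 6.66,7 ]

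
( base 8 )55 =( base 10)45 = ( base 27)1I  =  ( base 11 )41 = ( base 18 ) 29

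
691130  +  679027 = 1370157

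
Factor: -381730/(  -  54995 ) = 2^1*17^(  -  1) * 59^1 = 118/17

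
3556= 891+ 2665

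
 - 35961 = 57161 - 93122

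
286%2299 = 286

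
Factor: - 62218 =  - 2^1*13^1*2393^1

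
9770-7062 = 2708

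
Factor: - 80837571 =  - 3^1*19^1 * 23^1*197^1*313^1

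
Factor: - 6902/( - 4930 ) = 7/5 = 5^ ( - 1 )*7^1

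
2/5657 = 2/5657 = 0.00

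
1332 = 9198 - 7866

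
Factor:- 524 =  - 2^2*131^1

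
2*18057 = 36114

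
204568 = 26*7868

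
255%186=69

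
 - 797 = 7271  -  8068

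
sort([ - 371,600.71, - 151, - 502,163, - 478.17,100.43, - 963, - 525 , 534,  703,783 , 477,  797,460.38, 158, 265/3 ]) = [ - 963, - 525,  -  502, - 478.17, - 371, - 151 , 265/3,100.43,  158 , 163,  460.38,477,534,600.71, 703 , 783,797 ] 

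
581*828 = 481068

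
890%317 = 256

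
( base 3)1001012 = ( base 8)1371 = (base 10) 761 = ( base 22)1CD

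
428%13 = 12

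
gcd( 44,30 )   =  2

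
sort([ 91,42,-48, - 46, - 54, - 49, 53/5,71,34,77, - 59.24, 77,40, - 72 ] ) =[ - 72,  -  59.24, - 54, - 49 , - 48, - 46,53/5, 34,40, 42,71 , 77,77,91]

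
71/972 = 71/972  =  0.07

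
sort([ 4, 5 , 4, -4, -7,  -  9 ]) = [ - 9, - 7 ,- 4, 4, 4, 5]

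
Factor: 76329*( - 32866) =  - 2508628914 = - 2^1*3^3 * 11^1 * 257^1 * 16433^1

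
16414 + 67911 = 84325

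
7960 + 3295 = 11255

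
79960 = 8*9995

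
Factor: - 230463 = - 3^2 *29^1 * 883^1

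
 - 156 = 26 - 182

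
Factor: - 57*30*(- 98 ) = 2^2*3^2*5^1*7^2*19^1 = 167580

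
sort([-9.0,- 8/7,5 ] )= [  -  9.0, - 8/7 , 5]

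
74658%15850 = 11258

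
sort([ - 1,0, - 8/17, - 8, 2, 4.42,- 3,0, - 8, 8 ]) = [-8, - 8, - 3,  -  1,- 8/17,0,0, 2,4.42,8 ]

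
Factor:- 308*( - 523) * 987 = 2^2*3^1*7^2*11^1 *47^1 * 523^1 = 158989908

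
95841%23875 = 341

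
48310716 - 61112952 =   -  12802236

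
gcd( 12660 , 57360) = 60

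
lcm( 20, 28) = 140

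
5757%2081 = 1595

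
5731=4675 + 1056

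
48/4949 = 48/4949 = 0.01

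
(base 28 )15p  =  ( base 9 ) 1264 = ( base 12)671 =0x3b5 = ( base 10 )949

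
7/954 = 7/954 = 0.01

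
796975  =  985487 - 188512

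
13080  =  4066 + 9014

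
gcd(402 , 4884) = 6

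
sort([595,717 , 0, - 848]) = [ - 848,0,595, 717]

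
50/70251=50/70251 = 0.00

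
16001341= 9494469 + 6506872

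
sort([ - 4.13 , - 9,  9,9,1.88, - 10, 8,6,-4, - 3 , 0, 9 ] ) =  [ - 10, - 9, - 4.13, - 4 , - 3,0, 1.88 , 6 , 8,9, 9,9 ] 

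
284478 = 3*94826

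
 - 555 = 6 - 561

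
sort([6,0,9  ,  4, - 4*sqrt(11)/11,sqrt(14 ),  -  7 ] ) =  [  -  7,-4 *sqrt( 11)/11, 0,sqrt(14 ) , 4,6,9 ] 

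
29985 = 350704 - 320719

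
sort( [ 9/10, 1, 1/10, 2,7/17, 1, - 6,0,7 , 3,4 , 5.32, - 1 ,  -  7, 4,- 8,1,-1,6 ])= [ - 8, - 7,  -  6,  -  1, - 1, 0,1/10, 7/17 , 9/10, 1, 1,  1,2, 3, 4,  4, 5.32,6,  7] 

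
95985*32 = 3071520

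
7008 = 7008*1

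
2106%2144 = 2106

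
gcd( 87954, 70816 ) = 2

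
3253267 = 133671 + 3119596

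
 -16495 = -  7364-9131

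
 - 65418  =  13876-79294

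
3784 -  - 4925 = 8709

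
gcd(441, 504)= 63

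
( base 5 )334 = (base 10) 94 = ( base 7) 163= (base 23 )42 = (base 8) 136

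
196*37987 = 7445452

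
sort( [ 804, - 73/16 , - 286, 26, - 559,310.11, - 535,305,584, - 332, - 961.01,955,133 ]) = [ - 961.01, - 559,- 535 ,  -  332, - 286, - 73/16,26,  133, 305,310.11, 584,804,955 ]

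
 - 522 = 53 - 575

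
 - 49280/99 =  - 498 +2/9 = -497.78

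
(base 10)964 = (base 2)1111000100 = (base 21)23j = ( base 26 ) 1B2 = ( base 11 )7a7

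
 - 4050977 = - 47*86191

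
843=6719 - 5876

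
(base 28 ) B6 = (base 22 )E6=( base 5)2224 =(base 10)314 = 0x13a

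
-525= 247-772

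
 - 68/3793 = - 68/3793 =- 0.02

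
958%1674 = 958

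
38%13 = 12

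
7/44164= 7/44164  =  0.00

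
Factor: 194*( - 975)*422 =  - 2^2*3^1*5^2*13^1*97^1*211^1 = - 79821300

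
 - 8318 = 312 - 8630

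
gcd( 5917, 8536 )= 97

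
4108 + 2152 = 6260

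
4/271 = 4/271  =  0.01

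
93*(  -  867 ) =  - 80631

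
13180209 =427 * 30867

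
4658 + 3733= 8391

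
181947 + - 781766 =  - 599819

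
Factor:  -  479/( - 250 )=2^( - 1 ) * 5^(- 3)*479^1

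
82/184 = 41/92 = 0.45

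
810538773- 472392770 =338146003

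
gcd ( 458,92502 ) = 2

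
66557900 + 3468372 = 70026272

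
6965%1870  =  1355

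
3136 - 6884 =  -3748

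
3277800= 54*60700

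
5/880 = 1/176 = 0.01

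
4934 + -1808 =3126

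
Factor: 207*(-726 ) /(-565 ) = 150282/565 =2^1*3^3*5^ ( - 1 )*11^2*23^1*113^(-1)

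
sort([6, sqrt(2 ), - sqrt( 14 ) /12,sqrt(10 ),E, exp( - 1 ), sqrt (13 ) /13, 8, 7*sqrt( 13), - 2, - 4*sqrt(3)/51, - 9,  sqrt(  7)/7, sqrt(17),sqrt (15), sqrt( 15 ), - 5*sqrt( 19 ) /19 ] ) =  [ - 9 , - 2, - 5*sqrt ( 19) /19,  -  sqrt( 14)/12  , - 4 * sqrt(3 ) /51,  sqrt ( 13 ) /13,exp( - 1), sqrt(7 ) /7, sqrt ( 2) , E,sqrt( 10 ),  sqrt (15 ), sqrt(15 ), sqrt(17), 6,8, 7*sqrt( 13 )]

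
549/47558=549/47558 = 0.01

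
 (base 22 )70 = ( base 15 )A4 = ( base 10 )154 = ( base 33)4M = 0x9a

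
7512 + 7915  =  15427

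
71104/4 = 17776 = 17776.00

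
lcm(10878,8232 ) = 304584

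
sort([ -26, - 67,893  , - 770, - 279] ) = [-770, - 279, - 67, - 26 , 893]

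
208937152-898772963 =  - 689835811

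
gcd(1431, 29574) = 477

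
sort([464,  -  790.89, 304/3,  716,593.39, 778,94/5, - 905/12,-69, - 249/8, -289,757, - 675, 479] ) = [ - 790.89, - 675, - 289, - 905/12,-69,- 249/8, 94/5, 304/3,464,479,593.39, 716,  757 , 778] 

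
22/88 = 1/4 = 0.25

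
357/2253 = 119/751 = 0.16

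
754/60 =12  +  17/30 = 12.57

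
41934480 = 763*54960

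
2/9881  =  2/9881 = 0.00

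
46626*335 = 15619710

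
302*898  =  271196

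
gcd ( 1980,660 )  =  660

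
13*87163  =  1133119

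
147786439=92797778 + 54988661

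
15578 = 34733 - 19155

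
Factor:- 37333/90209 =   -  7^(  -  3)*37^1*263^( - 1) * 1009^1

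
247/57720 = 19/4440= 0.00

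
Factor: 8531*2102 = 17932162 = 2^1 * 19^1*449^1*1051^1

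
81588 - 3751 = 77837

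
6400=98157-91757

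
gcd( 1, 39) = 1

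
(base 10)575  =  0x23F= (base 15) 285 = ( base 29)JO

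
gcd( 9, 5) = 1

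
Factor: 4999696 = 2^4*13^2*43^2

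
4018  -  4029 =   -  11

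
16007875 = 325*49255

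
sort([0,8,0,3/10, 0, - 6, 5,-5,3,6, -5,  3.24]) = [ - 6, - 5,-5, 0,0,0,  3/10, 3, 3.24,5,6,8]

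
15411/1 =15411 = 15411.00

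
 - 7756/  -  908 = 1939/227=8.54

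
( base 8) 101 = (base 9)72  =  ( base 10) 65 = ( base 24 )2H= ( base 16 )41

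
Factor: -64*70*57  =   - 2^7*3^1*5^1*7^1*19^1=-255360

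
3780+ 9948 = 13728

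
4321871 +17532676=21854547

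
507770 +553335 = 1061105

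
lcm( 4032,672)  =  4032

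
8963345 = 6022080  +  2941265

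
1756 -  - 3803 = 5559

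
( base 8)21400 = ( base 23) GLD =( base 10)8960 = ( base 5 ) 241320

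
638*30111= 19210818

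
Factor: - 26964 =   -  2^2 * 3^2*7^1*107^1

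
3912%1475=962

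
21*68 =1428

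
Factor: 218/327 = 2^1*3^( - 1 ) = 2/3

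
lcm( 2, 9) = 18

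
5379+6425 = 11804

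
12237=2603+9634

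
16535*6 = 99210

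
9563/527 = 9563/527 = 18.15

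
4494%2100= 294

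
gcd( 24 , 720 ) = 24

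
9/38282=9/38282  =  0.00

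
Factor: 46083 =3^1*15361^1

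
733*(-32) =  - 23456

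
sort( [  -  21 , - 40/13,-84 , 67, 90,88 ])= [-84, - 21, - 40/13, 67 , 88, 90] 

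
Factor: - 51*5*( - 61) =3^1*5^1*17^1*61^1= 15555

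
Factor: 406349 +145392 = 19^1*71^1*409^1 = 551741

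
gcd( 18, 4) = 2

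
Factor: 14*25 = 350 =2^1 * 5^2*7^1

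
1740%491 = 267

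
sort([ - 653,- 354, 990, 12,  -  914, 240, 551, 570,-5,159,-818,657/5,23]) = [ - 914, - 818,-653, - 354, - 5,12,23, 657/5,159, 240 , 551, 570, 990]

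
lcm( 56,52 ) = 728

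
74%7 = 4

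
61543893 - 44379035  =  17164858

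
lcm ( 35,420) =420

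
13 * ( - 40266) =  - 523458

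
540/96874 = 270/48437 = 0.01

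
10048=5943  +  4105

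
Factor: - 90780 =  - 2^2*3^1*5^1*17^1*89^1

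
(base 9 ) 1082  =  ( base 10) 803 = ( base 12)56B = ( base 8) 1443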